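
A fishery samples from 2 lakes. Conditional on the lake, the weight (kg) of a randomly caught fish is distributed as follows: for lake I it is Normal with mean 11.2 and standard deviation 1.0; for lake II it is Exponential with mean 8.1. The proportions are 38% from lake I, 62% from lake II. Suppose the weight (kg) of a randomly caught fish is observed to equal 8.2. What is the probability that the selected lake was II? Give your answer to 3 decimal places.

Likelihoods f(8.2 | ·): I: 0.00443185; II: 0.04486.
Posterior ∝ prior × likelihood. Numerator for II: 0.62·0.04486 = 0.0278132.
Normalizing constant: 0.38·0.00443185 + 0.62·0.04486 = 0.0294973.
P(II | observation) = 0.0278132 / 0.0294973 = 0.942907.

0.943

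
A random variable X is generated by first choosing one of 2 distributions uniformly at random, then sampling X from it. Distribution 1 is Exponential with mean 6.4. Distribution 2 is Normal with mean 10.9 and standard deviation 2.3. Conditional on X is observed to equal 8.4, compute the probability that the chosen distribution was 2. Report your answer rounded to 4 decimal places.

Likelihoods f(8.4 | ·): 1: 0.0420541; 2: 0.096079.
Posterior ∝ prior × likelihood. Numerator for 2: 0.5·0.096079 = 0.0480395.
Normalizing constant: 0.5·0.0420541 + 0.5·0.096079 = 0.0690665.
P(2 | observation) = 0.0480395 / 0.0690665 = 0.695554.

0.6956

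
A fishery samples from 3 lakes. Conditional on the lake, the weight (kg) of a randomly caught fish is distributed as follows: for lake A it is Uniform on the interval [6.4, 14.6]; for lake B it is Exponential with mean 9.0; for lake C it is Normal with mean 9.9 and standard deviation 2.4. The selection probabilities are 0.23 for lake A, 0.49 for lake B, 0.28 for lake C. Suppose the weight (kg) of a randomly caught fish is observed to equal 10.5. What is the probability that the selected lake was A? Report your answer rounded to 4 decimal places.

0.3113

Likelihoods f(10.5 | ·): A: 0.121951; B: 0.0346004; C: 0.161112.
Posterior ∝ prior × likelihood. Numerator for A: 0.23·0.121951 = 0.0280488.
Normalizing constant: 0.23·0.121951 + 0.49·0.0346004 + 0.28·0.161112 = 0.0901142.
P(A | observation) = 0.0280488 / 0.0901142 = 0.311258.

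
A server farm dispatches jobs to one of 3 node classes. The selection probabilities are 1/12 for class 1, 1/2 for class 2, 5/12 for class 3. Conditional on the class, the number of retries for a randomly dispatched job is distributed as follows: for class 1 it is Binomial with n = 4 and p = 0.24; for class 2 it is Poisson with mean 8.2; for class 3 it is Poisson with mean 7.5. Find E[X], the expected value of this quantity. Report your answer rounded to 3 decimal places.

7.305

Component means — 1: 0.96; 2: 8.2; 3: 7.5.
E[X] = 0.0833333·0.96 + 0.5·8.2 + 0.416667·7.5 = 7.305.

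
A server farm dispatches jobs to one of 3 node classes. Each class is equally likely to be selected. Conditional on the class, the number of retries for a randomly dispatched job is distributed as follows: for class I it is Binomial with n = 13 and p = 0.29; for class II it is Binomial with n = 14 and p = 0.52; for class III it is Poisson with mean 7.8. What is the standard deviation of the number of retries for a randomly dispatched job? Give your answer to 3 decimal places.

2.804

Per component, I: μ=3.77, E[X²]=16.8896; II: μ=7.28, E[X²]=56.4928; III: μ=7.8, E[X²]=68.64.
E[X] = 0.333333·3.77 + 0.333333·7.28 + 0.333333·7.8 = 6.28333.
E[X²] = 0.333333·16.8896 + 0.333333·56.4928 + 0.333333·68.64 = 47.3408.
Var(X) = E[X²] − (E[X])² = 47.3408 − 39.4803 = 7.86052.
SD(X) = √7.86052 = 2.80366.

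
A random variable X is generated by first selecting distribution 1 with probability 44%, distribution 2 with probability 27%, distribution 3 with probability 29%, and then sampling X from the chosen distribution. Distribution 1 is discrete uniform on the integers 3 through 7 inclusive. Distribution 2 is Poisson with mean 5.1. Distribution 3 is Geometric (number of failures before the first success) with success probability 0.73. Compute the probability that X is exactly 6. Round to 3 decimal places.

Conditional on each component, P(X = 6): 1: 0.2; 2: 0.149; 3: 0.000282817.
By total probability, P(X = 6) = 0.44·0.2 + 0.27·0.149 + 0.29·0.000282817 = 0.128312.

0.128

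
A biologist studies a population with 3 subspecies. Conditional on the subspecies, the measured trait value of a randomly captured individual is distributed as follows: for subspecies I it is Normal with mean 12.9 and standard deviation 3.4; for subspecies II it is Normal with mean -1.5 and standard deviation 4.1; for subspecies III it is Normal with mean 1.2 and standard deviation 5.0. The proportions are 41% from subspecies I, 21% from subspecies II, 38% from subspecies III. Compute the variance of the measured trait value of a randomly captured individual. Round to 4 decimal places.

Per component, I: μ=12.9, E[X²]=177.97; II: μ=-1.5, E[X²]=19.06; III: μ=1.2, E[X²]=26.44.
E[X] = 0.41·12.9 + 0.21·-1.5 + 0.38·1.2 = 5.43.
E[X²] = 0.41·177.97 + 0.21·19.06 + 0.38·26.44 = 87.0175.
Var(X) = E[X²] − (E[X])² = 87.0175 − 29.4849 = 57.5326.

57.5326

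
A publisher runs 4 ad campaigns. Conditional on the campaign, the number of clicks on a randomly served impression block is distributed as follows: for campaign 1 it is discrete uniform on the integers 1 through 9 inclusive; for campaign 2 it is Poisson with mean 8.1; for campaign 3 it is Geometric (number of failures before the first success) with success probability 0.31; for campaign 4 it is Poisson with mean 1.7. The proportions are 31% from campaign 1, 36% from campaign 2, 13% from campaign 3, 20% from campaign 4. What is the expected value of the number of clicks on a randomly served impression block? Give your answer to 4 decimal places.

5.0954

Component means — 1: 5; 2: 8.1; 3: 2.22581; 4: 1.7.
E[X] = 0.31·5 + 0.36·8.1 + 0.13·2.22581 + 0.2·1.7 = 5.09535.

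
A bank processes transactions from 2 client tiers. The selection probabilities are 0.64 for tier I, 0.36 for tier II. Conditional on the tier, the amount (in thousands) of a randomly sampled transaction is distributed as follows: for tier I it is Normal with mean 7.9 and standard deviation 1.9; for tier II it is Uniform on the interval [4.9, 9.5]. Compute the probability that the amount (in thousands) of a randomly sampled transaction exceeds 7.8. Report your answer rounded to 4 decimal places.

Conditional on each tier, P(X > 7.8): I: 0.520987; II: 0.369565.
By total probability, P(X > 7.8) = 0.64·0.520987 + 0.36·0.369565 = 0.466475.

0.4665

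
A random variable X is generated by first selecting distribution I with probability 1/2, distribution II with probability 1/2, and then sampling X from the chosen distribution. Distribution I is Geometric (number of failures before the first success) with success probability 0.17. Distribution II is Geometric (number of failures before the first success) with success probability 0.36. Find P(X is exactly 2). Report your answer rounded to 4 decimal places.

0.1323

Conditional on each component, P(X = 2): I: 0.117113; II: 0.147456.
By total probability, P(X = 2) = 0.5·0.117113 + 0.5·0.147456 = 0.132284.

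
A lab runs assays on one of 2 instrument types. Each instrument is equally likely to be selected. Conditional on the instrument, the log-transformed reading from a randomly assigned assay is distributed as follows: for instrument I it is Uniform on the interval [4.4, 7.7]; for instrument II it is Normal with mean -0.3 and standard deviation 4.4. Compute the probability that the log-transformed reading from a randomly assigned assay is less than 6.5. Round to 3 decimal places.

Conditional on each instrument, P(X < 6.5): I: 0.636364; II: 0.938882.
By total probability, P(X < 6.5) = 0.5·0.636364 + 0.5·0.938882 = 0.787623.

0.788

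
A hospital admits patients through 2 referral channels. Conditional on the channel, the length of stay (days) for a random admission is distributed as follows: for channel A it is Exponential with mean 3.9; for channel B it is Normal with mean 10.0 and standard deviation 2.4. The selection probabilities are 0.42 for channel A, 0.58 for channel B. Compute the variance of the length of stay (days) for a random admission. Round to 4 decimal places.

18.7934

Per component, A: μ=3.9, E[X²]=30.42; B: μ=10, E[X²]=105.76.
E[X] = 0.42·3.9 + 0.58·10 = 7.438.
E[X²] = 0.42·30.42 + 0.58·105.76 = 74.1172.
Var(X) = E[X²] − (E[X])² = 74.1172 − 55.3238 = 18.7934.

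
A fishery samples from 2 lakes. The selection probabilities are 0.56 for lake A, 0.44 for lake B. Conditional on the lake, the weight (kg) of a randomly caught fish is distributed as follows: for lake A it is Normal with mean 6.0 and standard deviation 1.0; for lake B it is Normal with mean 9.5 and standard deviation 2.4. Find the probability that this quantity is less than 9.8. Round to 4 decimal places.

0.8018

Conditional on each lake, P(X < 9.8): A: 0.999928; B: 0.549738.
By total probability, P(X < 9.8) = 0.56·0.999928 + 0.44·0.549738 = 0.801844.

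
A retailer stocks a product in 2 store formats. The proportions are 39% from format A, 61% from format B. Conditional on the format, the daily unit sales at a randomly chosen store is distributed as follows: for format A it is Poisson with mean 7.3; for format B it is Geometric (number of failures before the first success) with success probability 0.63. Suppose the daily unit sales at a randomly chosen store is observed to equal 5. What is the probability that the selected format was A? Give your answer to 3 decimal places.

Likelihoods P(X=5 | ·): A: 0.116703; B: 0.00436867.
Posterior ∝ prior × likelihood. Numerator for A: 0.39·0.116703 = 0.0455143.
Normalizing constant: 0.39·0.116703 + 0.61·0.00436867 = 0.0481792.
P(A | observation) = 0.0455143 / 0.0481792 = 0.944688.

0.945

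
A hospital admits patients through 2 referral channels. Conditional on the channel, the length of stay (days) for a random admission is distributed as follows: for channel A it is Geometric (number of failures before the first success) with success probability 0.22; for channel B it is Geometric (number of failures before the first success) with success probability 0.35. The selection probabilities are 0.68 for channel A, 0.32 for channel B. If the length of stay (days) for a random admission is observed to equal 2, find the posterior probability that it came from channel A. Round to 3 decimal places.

Likelihoods P(X=2 | ·): A: 0.133848; B: 0.147875.
Posterior ∝ prior × likelihood. Numerator for A: 0.68·0.133848 = 0.0910166.
Normalizing constant: 0.68·0.133848 + 0.32·0.147875 = 0.138337.
P(A | observation) = 0.0910166 / 0.138337 = 0.657936.

0.658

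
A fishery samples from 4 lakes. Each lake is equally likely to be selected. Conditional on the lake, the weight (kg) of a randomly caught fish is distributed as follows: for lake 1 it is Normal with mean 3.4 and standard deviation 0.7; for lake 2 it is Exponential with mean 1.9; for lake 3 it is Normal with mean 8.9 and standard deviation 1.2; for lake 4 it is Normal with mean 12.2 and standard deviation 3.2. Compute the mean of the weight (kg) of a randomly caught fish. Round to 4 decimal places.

6.6000

Component means — 1: 3.4; 2: 1.9; 3: 8.9; 4: 12.2.
E[X] = 0.25·3.4 + 0.25·1.9 + 0.25·8.9 + 0.25·12.2 = 6.6.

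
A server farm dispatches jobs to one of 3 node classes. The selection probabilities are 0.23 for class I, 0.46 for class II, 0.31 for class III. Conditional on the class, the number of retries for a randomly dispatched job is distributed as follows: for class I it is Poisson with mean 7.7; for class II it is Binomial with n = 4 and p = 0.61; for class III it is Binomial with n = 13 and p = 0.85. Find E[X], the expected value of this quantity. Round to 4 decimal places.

Component means — I: 7.7; II: 2.44; III: 11.05.
E[X] = 0.23·7.7 + 0.46·2.44 + 0.31·11.05 = 6.3189.

6.3189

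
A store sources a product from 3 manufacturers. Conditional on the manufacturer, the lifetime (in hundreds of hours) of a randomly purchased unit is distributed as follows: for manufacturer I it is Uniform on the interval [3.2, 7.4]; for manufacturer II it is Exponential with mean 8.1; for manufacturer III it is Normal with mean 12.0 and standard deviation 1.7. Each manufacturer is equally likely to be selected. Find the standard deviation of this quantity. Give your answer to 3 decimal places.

5.556

Per component, I: μ=5.3, E[X²]=29.56; II: μ=8.1, E[X²]=131.22; III: μ=12, E[X²]=146.89.
E[X] = 0.333333·5.3 + 0.333333·8.1 + 0.333333·12 = 8.46667.
E[X²] = 0.333333·29.56 + 0.333333·131.22 + 0.333333·146.89 = 102.557.
Var(X) = E[X²] − (E[X])² = 102.557 − 71.6844 = 30.8722.
SD(X) = √30.8722 = 5.55628.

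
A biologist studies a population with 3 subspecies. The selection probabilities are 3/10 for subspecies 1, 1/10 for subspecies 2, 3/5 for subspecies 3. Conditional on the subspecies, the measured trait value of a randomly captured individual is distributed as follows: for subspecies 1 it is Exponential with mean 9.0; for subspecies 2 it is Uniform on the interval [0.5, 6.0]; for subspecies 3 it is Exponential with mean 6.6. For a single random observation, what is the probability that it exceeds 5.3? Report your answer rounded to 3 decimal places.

Conditional on each subspecies, P(X > 5.3): 1: 0.554944; 2: 0.127273; 3: 0.447969.
By total probability, P(X > 5.3) = 0.3·0.554944 + 0.1·0.127273 + 0.6·0.447969 = 0.447992.

0.448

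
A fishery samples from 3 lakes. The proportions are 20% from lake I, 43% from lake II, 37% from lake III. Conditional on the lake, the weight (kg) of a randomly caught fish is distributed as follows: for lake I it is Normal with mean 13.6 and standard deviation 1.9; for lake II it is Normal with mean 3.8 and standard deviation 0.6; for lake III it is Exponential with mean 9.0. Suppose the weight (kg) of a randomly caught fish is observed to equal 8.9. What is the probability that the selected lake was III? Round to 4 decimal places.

0.8859

Likelihoods f(8.9 | ·): I: 0.00984936; II: 1.36104e-16; III: 0.0413322.
Posterior ∝ prior × likelihood. Numerator for III: 0.37·0.0413322 = 0.0152929.
Normalizing constant: 0.2·0.00984936 + 0.43·1.36104e-16 + 0.37·0.0413322 = 0.0172628.
P(III | observation) = 0.0152929 / 0.0172628 = 0.885889.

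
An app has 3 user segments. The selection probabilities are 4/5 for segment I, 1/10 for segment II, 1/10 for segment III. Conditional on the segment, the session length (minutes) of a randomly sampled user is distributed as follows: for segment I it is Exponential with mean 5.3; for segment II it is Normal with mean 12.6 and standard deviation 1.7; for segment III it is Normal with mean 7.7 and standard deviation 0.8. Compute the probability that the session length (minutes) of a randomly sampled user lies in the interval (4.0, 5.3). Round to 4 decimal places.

Conditional on each segment, P(4.0 < X < 5.3): I: 0.102264; II: 8.55855e-06; III: 0.00134803.
By total probability, P(4.0 < X < 5.3) = 0.8·0.102264 + 0.1·8.55855e-06 + 0.1·0.00134803 = 0.081947.

0.0819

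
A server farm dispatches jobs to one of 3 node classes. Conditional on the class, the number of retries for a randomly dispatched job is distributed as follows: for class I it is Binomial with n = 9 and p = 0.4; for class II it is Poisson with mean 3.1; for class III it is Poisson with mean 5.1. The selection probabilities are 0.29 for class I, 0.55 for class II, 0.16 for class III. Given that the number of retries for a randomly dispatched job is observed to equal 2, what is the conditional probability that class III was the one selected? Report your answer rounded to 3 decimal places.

Likelihoods P(X=2 | ·): I: 0.161243; II: 0.216461; III: 0.0792882.
Posterior ∝ prior × likelihood. Numerator for III: 0.16·0.0792882 = 0.0126861.
Normalizing constant: 0.29·0.161243 + 0.55·0.216461 + 0.16·0.0792882 = 0.1785.
P(III | observation) = 0.0126861 / 0.1785 = 0.0710705.

0.071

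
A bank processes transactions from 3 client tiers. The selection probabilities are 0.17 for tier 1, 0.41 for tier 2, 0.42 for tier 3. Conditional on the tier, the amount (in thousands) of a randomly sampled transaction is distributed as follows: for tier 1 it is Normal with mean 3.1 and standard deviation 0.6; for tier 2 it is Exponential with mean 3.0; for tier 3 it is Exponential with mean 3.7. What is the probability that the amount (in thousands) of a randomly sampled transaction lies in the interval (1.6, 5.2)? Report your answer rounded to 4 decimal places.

0.5065

Conditional on each tier, P(1.6 < X < 5.2): 1: 0.993558; 2: 0.409952; 3: 0.403661.
By total probability, P(1.6 < X < 5.2) = 0.17·0.993558 + 0.41·0.409952 + 0.42·0.403661 = 0.506523.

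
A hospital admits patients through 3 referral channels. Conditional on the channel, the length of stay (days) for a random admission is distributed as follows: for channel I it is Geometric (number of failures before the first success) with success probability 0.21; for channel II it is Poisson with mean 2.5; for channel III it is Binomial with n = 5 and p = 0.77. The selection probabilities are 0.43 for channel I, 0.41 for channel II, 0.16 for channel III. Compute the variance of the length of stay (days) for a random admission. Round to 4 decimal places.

9.2705

Per component, I: μ=3.7619, E[X²]=32.0658; II: μ=2.5, E[X²]=8.75; III: μ=3.85, E[X²]=15.708.
E[X] = 0.43·3.7619 + 0.41·2.5 + 0.16·3.85 = 3.25862.
E[X²] = 0.43·32.0658 + 0.41·8.75 + 0.16·15.708 = 19.8891.
Var(X) = E[X²] − (E[X])² = 19.8891 − 10.6186 = 9.27046.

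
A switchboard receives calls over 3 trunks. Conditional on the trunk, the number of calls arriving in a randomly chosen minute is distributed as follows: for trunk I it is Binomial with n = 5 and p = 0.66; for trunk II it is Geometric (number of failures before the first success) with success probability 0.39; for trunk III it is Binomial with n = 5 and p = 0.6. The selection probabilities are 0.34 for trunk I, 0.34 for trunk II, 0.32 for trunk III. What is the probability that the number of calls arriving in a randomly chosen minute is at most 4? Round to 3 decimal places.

0.904

Conditional on each trunk, P(X ≤ 4): I: 0.874767; II: 0.91554; III: 0.92224.
By total probability, P(X ≤ 4) = 0.34·0.874767 + 0.34·0.91554 + 0.32·0.92224 = 0.903821.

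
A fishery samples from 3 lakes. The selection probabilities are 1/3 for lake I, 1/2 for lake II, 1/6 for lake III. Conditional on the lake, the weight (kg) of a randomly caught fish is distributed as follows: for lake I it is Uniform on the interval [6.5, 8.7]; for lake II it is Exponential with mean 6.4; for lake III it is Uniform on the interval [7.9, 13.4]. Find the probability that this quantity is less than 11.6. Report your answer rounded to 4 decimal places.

0.8638

Conditional on each lake, P(X < 11.6): I: 1; II: 0.836754; III: 0.672727.
By total probability, P(X < 11.6) = 0.333333·1 + 0.5·0.836754 + 0.166667·0.672727 = 0.863832.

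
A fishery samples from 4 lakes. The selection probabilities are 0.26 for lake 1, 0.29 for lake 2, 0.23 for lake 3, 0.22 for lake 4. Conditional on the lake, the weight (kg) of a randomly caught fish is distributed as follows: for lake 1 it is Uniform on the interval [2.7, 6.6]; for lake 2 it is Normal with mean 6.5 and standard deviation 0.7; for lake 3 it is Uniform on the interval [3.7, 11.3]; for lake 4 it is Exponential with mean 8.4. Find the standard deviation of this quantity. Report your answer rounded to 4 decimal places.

Per component, 1: μ=4.65, E[X²]=22.89; 2: μ=6.5, E[X²]=42.74; 3: μ=7.5, E[X²]=61.0633; 4: μ=8.4, E[X²]=141.12.
E[X] = 0.26·4.65 + 0.29·6.5 + 0.23·7.5 + 0.22·8.4 = 6.667.
E[X²] = 0.26·22.89 + 0.29·42.74 + 0.23·61.0633 + 0.22·141.12 = 63.437.
Var(X) = E[X²] − (E[X])² = 63.437 − 44.4489 = 18.9881.
SD(X) = √18.9881 = 4.35753.

4.3575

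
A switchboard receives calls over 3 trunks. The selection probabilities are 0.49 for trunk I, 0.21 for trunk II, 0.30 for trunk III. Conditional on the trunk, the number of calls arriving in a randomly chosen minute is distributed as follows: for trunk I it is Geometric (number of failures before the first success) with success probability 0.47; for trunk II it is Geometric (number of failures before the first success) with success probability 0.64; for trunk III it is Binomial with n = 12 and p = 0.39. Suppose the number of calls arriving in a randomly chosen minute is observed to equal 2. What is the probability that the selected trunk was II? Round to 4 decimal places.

Likelihoods P(X=2 | ·): I: 0.132023; II: 0.082944; III: 0.0716096.
Posterior ∝ prior × likelihood. Numerator for II: 0.21·0.082944 = 0.0174182.
Normalizing constant: 0.49·0.132023 + 0.21·0.082944 + 0.3·0.0716096 = 0.103592.
P(II | observation) = 0.0174182 / 0.103592 = 0.168142.

0.1681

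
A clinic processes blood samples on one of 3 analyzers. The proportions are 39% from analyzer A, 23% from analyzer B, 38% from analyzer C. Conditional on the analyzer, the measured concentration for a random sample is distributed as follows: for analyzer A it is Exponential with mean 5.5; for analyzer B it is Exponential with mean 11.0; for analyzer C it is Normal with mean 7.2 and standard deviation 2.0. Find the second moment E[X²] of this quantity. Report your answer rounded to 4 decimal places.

For each component E[X²] = Var + (mean)², giving A: 60.5; B: 242; C: 55.84.
Overall E[X²] = 0.39·60.5 + 0.23·242 + 0.38·55.84 = 100.474.

100.4742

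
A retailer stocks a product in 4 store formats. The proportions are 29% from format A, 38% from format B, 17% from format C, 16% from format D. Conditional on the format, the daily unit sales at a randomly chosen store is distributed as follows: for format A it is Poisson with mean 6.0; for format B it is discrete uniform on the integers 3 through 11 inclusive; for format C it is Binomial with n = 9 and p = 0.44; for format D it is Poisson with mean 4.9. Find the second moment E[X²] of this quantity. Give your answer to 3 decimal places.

For each component E[X²] = Var + (mean)², giving A: 42; B: 55.6667; C: 17.8992; D: 28.91.
Overall E[X²] = 0.29·42 + 0.38·55.6667 + 0.17·17.8992 + 0.16·28.91 = 41.0018.

41.002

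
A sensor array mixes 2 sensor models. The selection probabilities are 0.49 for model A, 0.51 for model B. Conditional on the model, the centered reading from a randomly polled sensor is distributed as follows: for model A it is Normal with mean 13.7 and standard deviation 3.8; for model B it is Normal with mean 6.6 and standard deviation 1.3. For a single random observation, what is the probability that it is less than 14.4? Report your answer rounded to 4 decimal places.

Conditional on each model, P(X < 14.4): A: 0.573076; B: 1.
By total probability, P(X < 14.4) = 0.49·0.573076 + 0.51·1 = 0.790807.

0.7908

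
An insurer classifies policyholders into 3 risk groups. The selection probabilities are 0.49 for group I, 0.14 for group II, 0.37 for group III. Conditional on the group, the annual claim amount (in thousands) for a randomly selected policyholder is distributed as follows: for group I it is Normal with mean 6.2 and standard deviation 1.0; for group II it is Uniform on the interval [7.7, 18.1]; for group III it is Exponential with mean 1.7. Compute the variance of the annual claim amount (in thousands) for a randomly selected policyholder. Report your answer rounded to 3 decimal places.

16.070

Per component, I: μ=6.2, E[X²]=39.44; II: μ=12.9, E[X²]=175.423; III: μ=1.7, E[X²]=5.78.
E[X] = 0.49·6.2 + 0.14·12.9 + 0.37·1.7 = 5.473.
E[X²] = 0.49·39.44 + 0.14·175.423 + 0.37·5.78 = 46.0235.
Var(X) = E[X²] − (E[X])² = 46.0235 − 29.9537 = 16.0697.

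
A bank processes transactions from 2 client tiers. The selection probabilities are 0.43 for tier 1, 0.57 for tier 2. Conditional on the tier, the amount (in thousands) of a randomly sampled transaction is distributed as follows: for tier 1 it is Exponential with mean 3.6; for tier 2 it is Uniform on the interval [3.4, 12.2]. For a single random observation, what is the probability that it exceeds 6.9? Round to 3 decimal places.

0.407

Conditional on each tier, P(X > 6.9): 1: 0.147096; 2: 0.602273.
By total probability, P(X > 6.9) = 0.43·0.147096 + 0.57·0.602273 = 0.406547.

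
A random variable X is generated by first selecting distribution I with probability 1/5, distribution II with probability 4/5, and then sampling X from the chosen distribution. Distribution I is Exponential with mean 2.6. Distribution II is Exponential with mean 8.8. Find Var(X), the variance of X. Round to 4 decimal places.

Per component, I: μ=2.6, E[X²]=13.52; II: μ=8.8, E[X²]=154.88.
E[X] = 0.2·2.6 + 0.8·8.8 = 7.56.
E[X²] = 0.2·13.52 + 0.8·154.88 = 126.608.
Var(X) = E[X²] − (E[X])² = 126.608 − 57.1536 = 69.4544.

69.4544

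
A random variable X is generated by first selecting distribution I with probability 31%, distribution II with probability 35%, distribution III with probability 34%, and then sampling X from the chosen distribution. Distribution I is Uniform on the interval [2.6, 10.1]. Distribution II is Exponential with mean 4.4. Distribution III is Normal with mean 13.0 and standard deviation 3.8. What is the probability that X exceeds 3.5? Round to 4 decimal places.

Conditional on each component, P(X > 3.5): I: 0.88; II: 0.451376; III: 0.99379.
By total probability, P(X > 3.5) = 0.31·0.88 + 0.35·0.451376 + 0.34·0.99379 = 0.76867.

0.7687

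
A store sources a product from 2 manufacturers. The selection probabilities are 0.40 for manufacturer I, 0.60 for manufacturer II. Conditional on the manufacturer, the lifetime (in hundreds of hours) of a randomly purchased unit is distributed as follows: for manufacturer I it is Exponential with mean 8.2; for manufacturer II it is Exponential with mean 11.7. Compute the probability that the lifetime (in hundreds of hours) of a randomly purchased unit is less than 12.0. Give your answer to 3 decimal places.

0.692

Conditional on each manufacturer, P(X < 12.0): I: 0.768555; II: 0.641433.
By total probability, P(X < 12.0) = 0.4·0.768555 + 0.6·0.641433 = 0.692282.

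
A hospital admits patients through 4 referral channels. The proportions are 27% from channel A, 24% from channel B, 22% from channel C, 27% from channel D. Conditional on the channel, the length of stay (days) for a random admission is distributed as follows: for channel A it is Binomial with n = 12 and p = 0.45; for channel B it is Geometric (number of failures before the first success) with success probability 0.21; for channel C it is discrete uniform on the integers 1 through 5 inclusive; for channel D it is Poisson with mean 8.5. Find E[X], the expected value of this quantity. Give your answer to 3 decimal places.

Component means — A: 5.4; B: 3.7619; C: 3; D: 8.5.
E[X] = 0.27·5.4 + 0.24·3.7619 + 0.22·3 + 0.27·8.5 = 5.31586.

5.316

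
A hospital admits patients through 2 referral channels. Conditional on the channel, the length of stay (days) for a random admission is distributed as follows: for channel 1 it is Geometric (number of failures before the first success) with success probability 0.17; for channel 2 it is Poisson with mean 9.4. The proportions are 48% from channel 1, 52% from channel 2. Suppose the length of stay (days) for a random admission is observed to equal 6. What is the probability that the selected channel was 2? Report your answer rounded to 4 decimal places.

0.6071

Likelihoods P(X=6 | ·): 1: 0.0555799; 2: 0.0792623.
Posterior ∝ prior × likelihood. Numerator for 2: 0.52·0.0792623 = 0.0412164.
Normalizing constant: 0.48·0.0555799 + 0.52·0.0792623 = 0.0678947.
P(2 | observation) = 0.0412164 / 0.0678947 = 0.607063.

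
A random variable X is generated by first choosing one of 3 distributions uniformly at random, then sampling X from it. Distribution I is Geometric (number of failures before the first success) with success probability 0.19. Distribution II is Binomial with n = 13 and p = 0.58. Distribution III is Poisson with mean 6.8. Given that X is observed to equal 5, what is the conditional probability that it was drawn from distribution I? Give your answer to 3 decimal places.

Likelihoods P(X=5 | ·): I: 0.0662489; II: 0.0817924; III: 0.134946.
Posterior ∝ prior × likelihood. Numerator for I: 0.333333·0.0662489 = 0.022083.
Normalizing constant: 0.333333·0.0662489 + 0.333333·0.0817924 + 0.333333·0.134946 = 0.0943292.
P(I | observation) = 0.022083 / 0.0943292 = 0.234105.

0.234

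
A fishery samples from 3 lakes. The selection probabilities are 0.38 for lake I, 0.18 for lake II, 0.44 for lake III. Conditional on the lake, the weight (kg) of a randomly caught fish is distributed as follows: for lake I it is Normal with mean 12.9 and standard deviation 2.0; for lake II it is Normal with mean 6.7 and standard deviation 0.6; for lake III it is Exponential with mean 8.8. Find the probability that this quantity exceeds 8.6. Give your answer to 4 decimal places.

Conditional on each lake, P(X > 8.6): I: 0.984222; II: 0.000770985; III: 0.376336.
By total probability, P(X > 8.6) = 0.38·0.984222 + 0.18·0.000770985 + 0.44·0.376336 = 0.539731.

0.5397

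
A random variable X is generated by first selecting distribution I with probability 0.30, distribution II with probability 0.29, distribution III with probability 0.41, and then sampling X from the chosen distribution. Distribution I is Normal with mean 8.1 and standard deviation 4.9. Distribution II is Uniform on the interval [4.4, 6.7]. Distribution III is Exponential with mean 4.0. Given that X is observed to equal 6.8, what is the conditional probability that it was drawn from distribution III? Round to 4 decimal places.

0.4426

Likelihoods f(6.8 | ·): I: 0.0786013; II: 0; III: 0.0456709.
Posterior ∝ prior × likelihood. Numerator for III: 0.41·0.0456709 = 0.0187251.
Normalizing constant: 0.3·0.0786013 + 0.29·0 + 0.41·0.0456709 = 0.0423054.
P(III | observation) = 0.0187251 / 0.0423054 = 0.442616.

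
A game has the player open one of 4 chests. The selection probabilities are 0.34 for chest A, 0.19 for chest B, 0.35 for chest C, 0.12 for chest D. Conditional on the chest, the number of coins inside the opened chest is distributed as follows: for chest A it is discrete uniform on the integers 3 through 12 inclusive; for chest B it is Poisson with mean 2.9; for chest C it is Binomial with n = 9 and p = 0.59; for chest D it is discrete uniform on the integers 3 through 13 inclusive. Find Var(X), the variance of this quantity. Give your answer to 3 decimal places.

8.549

Per component, A: μ=7.5, E[X²]=64.5; B: μ=2.9, E[X²]=11.31; C: μ=5.31, E[X²]=30.3732; D: μ=8, E[X²]=74.
E[X] = 0.34·7.5 + 0.19·2.9 + 0.35·5.31 + 0.12·8 = 5.9195.
E[X²] = 0.34·64.5 + 0.19·11.31 + 0.35·30.3732 + 0.12·74 = 43.5895.
Var(X) = E[X²] − (E[X])² = 43.5895 − 35.0405 = 8.54904.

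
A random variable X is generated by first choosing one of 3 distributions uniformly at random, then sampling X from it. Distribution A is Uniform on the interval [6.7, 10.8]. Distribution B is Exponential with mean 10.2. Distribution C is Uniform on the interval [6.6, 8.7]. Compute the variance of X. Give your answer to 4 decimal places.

36.3600

Per component, A: μ=8.75, E[X²]=77.9633; B: μ=10.2, E[X²]=208.08; C: μ=7.65, E[X²]=58.89.
E[X] = 0.333333·8.75 + 0.333333·10.2 + 0.333333·7.65 = 8.86667.
E[X²] = 0.333333·77.9633 + 0.333333·208.08 + 0.333333·58.89 = 114.978.
Var(X) = E[X²] − (E[X])² = 114.978 − 78.6178 = 36.36.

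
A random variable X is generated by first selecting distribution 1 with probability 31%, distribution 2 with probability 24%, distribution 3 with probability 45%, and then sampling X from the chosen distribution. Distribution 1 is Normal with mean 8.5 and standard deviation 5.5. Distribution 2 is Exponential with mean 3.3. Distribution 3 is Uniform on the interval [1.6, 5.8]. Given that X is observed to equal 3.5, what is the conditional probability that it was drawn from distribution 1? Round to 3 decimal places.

0.101

Likelihoods f(3.5 | ·): 1: 0.0479829; 2: 0.104923; 3: 0.238095.
Posterior ∝ prior × likelihood. Numerator for 1: 0.31·0.0479829 = 0.0148747.
Normalizing constant: 0.31·0.0479829 + 0.24·0.104923 + 0.45·0.238095 = 0.147199.
P(1 | observation) = 0.0148747 / 0.147199 = 0.101052.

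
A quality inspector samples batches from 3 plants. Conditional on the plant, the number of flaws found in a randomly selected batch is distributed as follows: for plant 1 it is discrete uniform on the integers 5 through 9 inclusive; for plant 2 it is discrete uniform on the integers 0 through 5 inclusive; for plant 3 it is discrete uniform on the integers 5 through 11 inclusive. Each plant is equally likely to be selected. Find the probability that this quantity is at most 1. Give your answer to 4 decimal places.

Conditional on each plant, P(X ≤ 1): 1: 0; 2: 0.333333; 3: 0.
By total probability, P(X ≤ 1) = 0.333333·0 + 0.333333·0.333333 + 0.333333·0 = 0.111111.

0.1111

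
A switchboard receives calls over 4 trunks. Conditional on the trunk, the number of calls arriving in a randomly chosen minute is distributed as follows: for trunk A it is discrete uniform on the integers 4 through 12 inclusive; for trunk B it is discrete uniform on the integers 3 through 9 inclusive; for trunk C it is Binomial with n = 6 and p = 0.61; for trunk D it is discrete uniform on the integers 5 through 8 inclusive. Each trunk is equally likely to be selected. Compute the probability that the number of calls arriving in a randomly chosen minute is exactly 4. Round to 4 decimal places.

Conditional on each trunk, P(X = 4): A: 0.111111; B: 0.142857; C: 0.315893; D: 0.
By total probability, P(X = 4) = 0.25·0.111111 + 0.25·0.142857 + 0.25·0.315893 + 0.25·0 = 0.142465.

0.1425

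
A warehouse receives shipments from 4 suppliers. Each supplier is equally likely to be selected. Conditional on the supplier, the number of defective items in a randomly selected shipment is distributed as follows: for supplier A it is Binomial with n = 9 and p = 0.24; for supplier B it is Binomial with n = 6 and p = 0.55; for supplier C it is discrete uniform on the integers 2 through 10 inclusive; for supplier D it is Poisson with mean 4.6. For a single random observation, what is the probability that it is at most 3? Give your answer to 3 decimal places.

0.490

Conditional on each supplier, P(X ≤ 3): A: 0.852455; B: 0.558482; C: 0.222222; D: 0.325706.
By total probability, P(X ≤ 3) = 0.25·0.852455 + 0.25·0.558482 + 0.25·0.222222 + 0.25·0.325706 = 0.489717.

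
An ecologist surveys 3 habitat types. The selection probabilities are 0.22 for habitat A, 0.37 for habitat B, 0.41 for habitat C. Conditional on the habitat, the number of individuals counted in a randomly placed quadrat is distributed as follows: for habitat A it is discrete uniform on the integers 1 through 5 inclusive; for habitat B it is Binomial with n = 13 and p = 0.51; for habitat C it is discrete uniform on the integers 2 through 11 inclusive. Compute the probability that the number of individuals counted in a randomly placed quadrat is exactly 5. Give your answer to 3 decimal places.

Conditional on each habitat, P(X = 5): A: 0.2; B: 0.14757; C: 0.1.
By total probability, P(X = 5) = 0.22·0.2 + 0.37·0.14757 + 0.41·0.1 = 0.139601.

0.140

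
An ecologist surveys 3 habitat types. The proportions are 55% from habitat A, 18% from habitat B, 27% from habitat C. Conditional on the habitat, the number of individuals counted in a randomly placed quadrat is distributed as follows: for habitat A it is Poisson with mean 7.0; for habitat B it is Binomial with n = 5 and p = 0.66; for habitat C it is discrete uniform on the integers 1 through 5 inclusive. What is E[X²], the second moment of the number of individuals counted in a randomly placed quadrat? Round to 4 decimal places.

For each component E[X²] = Var + (mean)², giving A: 56; B: 12.012; C: 11.
Overall E[X²] = 0.55·56 + 0.18·12.012 + 0.27·11 = 35.9322.

35.9322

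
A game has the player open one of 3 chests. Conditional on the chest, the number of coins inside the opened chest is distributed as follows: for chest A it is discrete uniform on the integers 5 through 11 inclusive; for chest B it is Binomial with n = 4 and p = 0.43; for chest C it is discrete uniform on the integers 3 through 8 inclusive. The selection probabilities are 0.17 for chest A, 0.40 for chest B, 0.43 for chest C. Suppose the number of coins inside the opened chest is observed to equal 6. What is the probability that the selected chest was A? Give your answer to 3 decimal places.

0.253

Likelihoods P(X=6 | ·): A: 0.142857; B: 0; C: 0.166667.
Posterior ∝ prior × likelihood. Numerator for A: 0.17·0.142857 = 0.0242857.
Normalizing constant: 0.17·0.142857 + 0.4·0 + 0.43·0.166667 = 0.0959524.
P(A | observation) = 0.0242857 / 0.0959524 = 0.253102.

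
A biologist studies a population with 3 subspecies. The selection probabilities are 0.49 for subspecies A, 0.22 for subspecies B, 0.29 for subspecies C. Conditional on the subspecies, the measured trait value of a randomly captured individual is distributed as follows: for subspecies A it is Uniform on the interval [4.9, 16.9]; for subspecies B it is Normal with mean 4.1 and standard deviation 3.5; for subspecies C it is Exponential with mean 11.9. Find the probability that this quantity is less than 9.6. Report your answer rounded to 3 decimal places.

0.560

Conditional on each subspecies, P(X < 9.6): A: 0.391667; B: 0.941958; C: 0.553682.
By total probability, P(X < 9.6) = 0.49·0.391667 + 0.22·0.941958 + 0.29·0.553682 = 0.559715.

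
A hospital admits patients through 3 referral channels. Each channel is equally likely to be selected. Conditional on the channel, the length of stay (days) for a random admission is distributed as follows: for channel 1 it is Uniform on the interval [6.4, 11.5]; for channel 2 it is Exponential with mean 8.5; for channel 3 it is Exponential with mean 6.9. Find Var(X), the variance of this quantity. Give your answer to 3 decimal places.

Per component, 1: μ=8.95, E[X²]=82.27; 2: μ=8.5, E[X²]=144.5; 3: μ=6.9, E[X²]=95.22.
E[X] = 0.333333·8.95 + 0.333333·8.5 + 0.333333·6.9 = 8.11667.
E[X²] = 0.333333·82.27 + 0.333333·144.5 + 0.333333·95.22 = 107.33.
Var(X) = E[X²] − (E[X])² = 107.33 − 65.8803 = 41.4497.

41.450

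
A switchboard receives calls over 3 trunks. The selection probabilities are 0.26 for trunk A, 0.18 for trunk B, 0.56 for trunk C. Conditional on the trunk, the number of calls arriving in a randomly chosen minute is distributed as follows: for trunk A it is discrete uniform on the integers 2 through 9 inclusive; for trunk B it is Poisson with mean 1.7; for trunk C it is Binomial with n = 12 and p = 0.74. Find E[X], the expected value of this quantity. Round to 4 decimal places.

Component means — A: 5.5; B: 1.7; C: 8.88.
E[X] = 0.26·5.5 + 0.18·1.7 + 0.56·8.88 = 6.7088.

6.7088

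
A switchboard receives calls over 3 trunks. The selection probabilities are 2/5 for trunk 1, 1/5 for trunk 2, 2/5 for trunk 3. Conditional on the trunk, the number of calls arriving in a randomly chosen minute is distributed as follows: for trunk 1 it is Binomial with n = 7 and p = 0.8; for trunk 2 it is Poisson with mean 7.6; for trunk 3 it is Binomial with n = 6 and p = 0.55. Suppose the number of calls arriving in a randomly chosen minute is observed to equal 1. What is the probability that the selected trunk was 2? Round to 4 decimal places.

Likelihoods P(X=1 | ·): 1: 0.0003584; 2: 0.00380343; 3: 0.0608943.
Posterior ∝ prior × likelihood. Numerator for 2: 0.2·0.00380343 = 0.000760686.
Normalizing constant: 0.4·0.0003584 + 0.2·0.00380343 + 0.4·0.0608943 = 0.0252618.
P(2 | observation) = 0.000760686 / 0.0252618 = 0.0301122.

0.0301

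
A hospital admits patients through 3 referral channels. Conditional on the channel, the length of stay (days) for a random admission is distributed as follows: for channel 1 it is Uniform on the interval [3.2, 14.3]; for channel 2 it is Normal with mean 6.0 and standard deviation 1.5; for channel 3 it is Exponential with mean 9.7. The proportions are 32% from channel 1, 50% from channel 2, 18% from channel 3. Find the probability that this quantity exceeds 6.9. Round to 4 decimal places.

Conditional on each channel, P(X > 6.9): 1: 0.666667; 2: 0.274253; 3: 0.490986.
By total probability, P(X > 6.9) = 0.32·0.666667 + 0.5·0.274253 + 0.18·0.490986 = 0.438837.

0.4388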